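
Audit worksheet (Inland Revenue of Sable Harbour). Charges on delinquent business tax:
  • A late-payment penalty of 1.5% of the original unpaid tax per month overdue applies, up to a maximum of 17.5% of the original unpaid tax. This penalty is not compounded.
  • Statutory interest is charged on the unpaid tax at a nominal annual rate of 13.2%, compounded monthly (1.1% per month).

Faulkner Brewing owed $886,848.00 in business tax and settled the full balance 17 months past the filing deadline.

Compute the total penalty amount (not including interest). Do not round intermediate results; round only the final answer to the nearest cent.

$155,198.40

Penalty (uncapped): 17 × 1.5% × $886,848.00 = $226,146.24; cap = 17.5% × $886,848.00 = $155,198.40 → penalty = $155,198.40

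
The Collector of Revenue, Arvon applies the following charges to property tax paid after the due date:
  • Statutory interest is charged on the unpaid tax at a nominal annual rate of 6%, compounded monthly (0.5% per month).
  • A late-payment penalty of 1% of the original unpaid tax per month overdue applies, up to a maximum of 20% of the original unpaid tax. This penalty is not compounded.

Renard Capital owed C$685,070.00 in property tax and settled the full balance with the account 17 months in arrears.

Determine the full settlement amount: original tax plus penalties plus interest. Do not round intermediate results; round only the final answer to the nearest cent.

C$862,151.35

Penalty: 17 × 1% × C$685,070.00 = C$116,461.90 (below the 20% cap of C$137,014.00)
Interest: C$685,070.00 × ((1 + 0.005)^17 − 1) = C$685,070.00 × 0.0884865… = C$60,619.4514…
Total = C$685,070.00 + C$116,461.9000 + C$60,619.4514… = C$862,151.35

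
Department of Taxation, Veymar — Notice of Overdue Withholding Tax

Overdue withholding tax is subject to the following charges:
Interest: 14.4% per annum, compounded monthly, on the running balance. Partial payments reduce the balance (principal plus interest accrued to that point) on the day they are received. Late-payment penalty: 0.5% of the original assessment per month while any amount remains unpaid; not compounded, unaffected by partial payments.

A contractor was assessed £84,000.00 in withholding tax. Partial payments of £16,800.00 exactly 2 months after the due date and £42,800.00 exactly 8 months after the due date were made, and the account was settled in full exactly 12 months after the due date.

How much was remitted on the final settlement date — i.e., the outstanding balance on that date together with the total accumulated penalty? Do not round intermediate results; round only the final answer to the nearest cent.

Monthly rate = 14.4% ÷ 12 = 1.2%
Balance at month 2: £84,000.0000 × (1 + 0.012)^2 = £86,028.0960
After £16,800.00 payment: £86,028.0960 − £16,800.00 = £69,228.0960
Balance at month 8: £69,228.0960 × (1 + 0.012)^6 = £74,364.4658…
After £42,800.00 payment: £74,364.4658… − £42,800.00 = £31,564.4658…
Balance at month 12: £31,564.4658… × (1 + 0.012)^4 = £33,107.0506…
Penalty: 12 × 0.5% × £84,000.00 = £5,040.00
Final settlement = outstanding balance + penalty = £33,107.0506… + £5,040.00 = £38,147.05

£38,147.05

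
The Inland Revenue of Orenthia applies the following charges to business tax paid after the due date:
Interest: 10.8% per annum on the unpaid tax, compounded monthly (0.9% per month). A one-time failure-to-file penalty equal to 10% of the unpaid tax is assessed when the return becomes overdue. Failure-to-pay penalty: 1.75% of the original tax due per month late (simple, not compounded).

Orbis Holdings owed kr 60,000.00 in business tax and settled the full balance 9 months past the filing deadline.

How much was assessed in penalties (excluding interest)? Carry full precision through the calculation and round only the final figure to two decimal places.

kr 15,450.00

Failure-to-file penalty: 10% × kr 60,000.00 = kr 6,000.00
Failure-to-pay penalty = 1.75% × kr 60,000.00 × 9 mo = kr 9,450.00
Total penalty = kr 6,000.00 + kr 9,450.00 = kr 15,450.00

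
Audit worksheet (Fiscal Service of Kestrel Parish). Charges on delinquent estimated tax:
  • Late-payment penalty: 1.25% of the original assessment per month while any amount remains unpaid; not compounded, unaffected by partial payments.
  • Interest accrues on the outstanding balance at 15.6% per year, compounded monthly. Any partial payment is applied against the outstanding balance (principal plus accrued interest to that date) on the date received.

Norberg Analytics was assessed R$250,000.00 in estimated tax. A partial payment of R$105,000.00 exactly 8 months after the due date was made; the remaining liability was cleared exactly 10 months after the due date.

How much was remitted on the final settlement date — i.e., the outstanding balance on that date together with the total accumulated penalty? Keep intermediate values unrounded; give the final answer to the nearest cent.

R$207,970.94

Monthly rate = 15.6% ÷ 12 = 1.3%
Balance at month 8: R$250,000.0000 × (1 + 0.013)^8 = R$277,214.2630…
After R$105,000.00 payment: R$277,214.2630… − R$105,000.00 = R$172,214.2630…
Balance at month 10: R$172,214.2630… × (1 + 0.013)^2 = R$176,720.9381…
Penalty: 10 × 1.25% × R$250,000.00 = R$31,250.00
Final settlement = outstanding balance + penalty = R$176,720.9381… + R$31,250.00 = R$207,970.94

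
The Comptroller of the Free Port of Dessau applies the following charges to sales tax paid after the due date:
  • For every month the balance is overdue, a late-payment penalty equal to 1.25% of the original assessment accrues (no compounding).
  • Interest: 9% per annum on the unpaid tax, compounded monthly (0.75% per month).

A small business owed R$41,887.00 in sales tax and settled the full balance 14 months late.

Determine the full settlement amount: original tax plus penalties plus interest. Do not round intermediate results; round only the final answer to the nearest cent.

R$53,836.34

Late-payment penalty = 1.25% × R$41,887.00 × 14 mo = R$7,330.23…
Interest: R$41,887.00 × ((1 + 0.0075)^14 − 1) = R$41,887.00 × 0.1102755… = R$4,619.1110…
Total = R$41,887.00 + R$7,330.2250 + R$4,619.1110… = R$53,836.34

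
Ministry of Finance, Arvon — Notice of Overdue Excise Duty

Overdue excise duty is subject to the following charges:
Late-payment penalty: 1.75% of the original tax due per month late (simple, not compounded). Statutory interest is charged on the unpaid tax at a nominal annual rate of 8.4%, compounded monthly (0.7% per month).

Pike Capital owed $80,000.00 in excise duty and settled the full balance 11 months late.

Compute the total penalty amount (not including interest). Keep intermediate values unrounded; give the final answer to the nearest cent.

$15,400.00

Late-payment penalty = 1.75% × $80,000.00 × 11 mo = $15,400.00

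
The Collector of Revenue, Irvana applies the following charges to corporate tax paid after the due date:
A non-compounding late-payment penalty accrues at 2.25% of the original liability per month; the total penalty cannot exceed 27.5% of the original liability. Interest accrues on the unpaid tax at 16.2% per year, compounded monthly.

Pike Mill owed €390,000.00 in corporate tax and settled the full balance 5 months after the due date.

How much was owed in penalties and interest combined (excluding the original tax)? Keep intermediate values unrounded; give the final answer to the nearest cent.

€70,920.44

Penalty: 5 × 2.25% × €390,000.00 = €43,875.00 (below the 27.5% cap of €107,250.00)
Interest (16.2%/yr ÷ 12 = 1.35%/month): €390,000.00 × ((1 + 0.0135)^5 − 1) = €27,045.4354…
Penalties + interest = €43,875.0000 + €27,045.4354… = €70,920.44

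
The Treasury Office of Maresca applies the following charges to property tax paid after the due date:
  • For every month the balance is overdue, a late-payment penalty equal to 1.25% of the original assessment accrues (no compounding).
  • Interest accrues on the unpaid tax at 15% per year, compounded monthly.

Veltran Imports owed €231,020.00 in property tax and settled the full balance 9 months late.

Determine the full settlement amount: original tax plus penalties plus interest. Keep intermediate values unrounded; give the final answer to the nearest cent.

€284,337.61

Late-payment penalty: 9 × 1.25% × €231,020.00 = €25,989.75
Interest (15%/yr ÷ 12 = 1.25%/month): €231,020.00 × ((1 + 0.0125)^9 − 1) = €27,327.8588…
Total = €231,020.00 + €25,989.7500 + €27,327.8588… = €284,337.61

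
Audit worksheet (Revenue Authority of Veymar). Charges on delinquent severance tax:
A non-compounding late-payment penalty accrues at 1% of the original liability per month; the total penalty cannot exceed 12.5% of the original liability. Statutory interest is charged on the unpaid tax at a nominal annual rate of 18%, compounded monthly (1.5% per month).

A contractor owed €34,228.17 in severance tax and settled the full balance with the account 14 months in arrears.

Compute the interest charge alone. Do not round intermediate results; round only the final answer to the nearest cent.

Interest: €34,228.17 × ((1 + 0.015)^14 − 1) = €34,228.17 × 0.2317557… = €7,932.5745…

€7,932.57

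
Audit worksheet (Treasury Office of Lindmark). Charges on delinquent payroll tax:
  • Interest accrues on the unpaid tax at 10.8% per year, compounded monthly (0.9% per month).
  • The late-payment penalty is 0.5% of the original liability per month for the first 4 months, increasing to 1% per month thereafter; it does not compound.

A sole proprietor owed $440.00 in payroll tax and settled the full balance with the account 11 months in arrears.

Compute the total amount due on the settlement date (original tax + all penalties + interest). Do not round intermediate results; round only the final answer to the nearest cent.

Penalty, months 1–4: 4 × 0.5% × $440.00 = $8.80
Penalty, months 5–11: 7 × 1% × $440.00 = $30.80
Interest: $440.00 × ((1 + 0.009)^11 − 1) = $440.00 × 0.1035775… = $45.5741…
Total = $440.00 + $39.6000 + $45.5741… = $525.17

$525.17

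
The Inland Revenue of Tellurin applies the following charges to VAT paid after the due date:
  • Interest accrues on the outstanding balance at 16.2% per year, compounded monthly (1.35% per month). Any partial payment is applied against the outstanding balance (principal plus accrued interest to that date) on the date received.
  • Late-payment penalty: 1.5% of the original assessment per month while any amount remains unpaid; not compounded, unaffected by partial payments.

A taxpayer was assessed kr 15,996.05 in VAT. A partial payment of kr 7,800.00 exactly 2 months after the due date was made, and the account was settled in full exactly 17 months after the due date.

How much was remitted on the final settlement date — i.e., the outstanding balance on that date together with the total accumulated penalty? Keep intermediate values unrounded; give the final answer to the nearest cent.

Balance at month 2: kr 15,996.0500 × (1 + 0.0135)^2 = kr 16,430.8586…
After kr 7,800.00 payment: kr 16,430.8586… − kr 7,800.00 = kr 8,630.8586…
Balance at month 17: kr 8,630.8586… × (1 + 0.0135)^15 = kr 10,553.8350…
Penalty: 17 × 1.5% × kr 15,996.05 = kr 4,078.99…
Final settlement = outstanding balance + penalty = kr 10,553.8350… + kr 4,078.99… = kr 14,632.83

kr 14,632.83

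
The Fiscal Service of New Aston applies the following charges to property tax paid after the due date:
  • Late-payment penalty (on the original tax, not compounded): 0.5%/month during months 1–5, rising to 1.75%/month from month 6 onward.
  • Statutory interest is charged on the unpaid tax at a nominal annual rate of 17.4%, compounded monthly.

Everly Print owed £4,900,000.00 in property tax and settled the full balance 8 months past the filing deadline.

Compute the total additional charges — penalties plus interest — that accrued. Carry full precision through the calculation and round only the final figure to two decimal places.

Penalty, months 1–5: 5 × 0.5% × £4,900,000.00 = £122,500.00
Penalty, months 6–8: 3 × 1.75% × £4,900,000.00 = £257,250.00
Interest (17.4%/yr ÷ 12 = 1.45%/month): £4,900,000.00 × ((1 + 0.0145)^8 − 1) = £598,098.1822…
Penalties + interest = £379,750.0000 + £598,098.1822… = £977,848.18

£977,848.18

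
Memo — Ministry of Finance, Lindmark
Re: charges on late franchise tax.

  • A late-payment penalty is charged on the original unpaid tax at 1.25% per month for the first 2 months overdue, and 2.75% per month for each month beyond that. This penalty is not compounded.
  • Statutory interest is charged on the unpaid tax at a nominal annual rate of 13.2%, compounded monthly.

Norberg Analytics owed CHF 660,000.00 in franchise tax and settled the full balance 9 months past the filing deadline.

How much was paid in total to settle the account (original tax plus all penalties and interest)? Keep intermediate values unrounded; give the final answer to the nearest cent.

Penalty, months 1–2: 2 × 1.25% × CHF 660,000.00 = CHF 16,500.00
Penalty, months 3–9: 7 × 2.75% × CHF 660,000.00 = CHF 127,050.00
Interest (13.2%/yr ÷ 12 = 1.1%/month): CHF 660,000.00 × ((1 + 0.011)^9 − 1) = CHF 68,289.9817…
Total = CHF 660,000.00 + CHF 143,550.0000 + CHF 68,289.9817… = CHF 871,839.98

CHF 871,839.98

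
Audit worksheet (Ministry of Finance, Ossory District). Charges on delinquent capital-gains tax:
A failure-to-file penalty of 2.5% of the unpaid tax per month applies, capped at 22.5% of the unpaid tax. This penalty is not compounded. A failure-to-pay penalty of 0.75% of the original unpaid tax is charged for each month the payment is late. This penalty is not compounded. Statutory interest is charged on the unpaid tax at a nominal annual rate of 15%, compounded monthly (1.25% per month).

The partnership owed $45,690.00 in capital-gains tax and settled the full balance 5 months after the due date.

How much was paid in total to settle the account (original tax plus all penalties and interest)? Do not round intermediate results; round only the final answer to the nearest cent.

$56,042.54

Failure-to-file: 5 × 2.5% × $45,690.00 = $5,711.25 (under the 22.5% cap)
Failure-to-pay penalty: 5 × 0.75% × $45,690.00 = $1,713.38…
Interest: $45,690.00 × ((1 + 0.0125)^5 − 1) = $45,690.00 × 0.0640822… = $2,927.9136…
Total = $45,690.00 + $7,424.6250 + $2,927.9136… = $56,042.54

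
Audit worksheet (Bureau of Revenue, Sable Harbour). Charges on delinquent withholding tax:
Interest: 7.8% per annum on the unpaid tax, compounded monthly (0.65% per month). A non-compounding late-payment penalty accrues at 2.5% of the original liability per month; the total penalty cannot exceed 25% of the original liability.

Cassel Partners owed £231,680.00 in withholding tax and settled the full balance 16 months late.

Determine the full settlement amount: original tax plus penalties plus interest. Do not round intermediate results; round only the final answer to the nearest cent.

£314,905.73

Penalty (uncapped): 16 × 2.5% × £231,680.00 = £92,672.00; cap = 25% × £231,680.00 = £57,920.00 → penalty = £57,920.00
Interest: £231,680.00 × ((1 + 0.0065)^16 − 1) = £231,680.00 × 0.1092271… = £25,305.7322…
Total = £231,680.00 + £57,920.0000 + £25,305.7322… = £314,905.73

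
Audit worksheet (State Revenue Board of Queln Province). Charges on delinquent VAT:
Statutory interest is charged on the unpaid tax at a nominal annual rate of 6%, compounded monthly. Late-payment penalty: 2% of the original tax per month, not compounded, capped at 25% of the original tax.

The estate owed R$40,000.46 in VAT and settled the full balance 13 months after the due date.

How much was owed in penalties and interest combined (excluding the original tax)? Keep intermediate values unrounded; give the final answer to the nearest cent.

Penalty (uncapped): 13 × 2% × R$40,000.46 = R$10,400.12…; cap = 25% × R$40,000.46 = R$10,000.12… → penalty = R$10,000.12…
Interest (6%/yr ÷ 12 = 0.5%/month): R$40,000.46 × ((1 + 0.005)^13 − 1) = R$2,679.4789…
Penalties + interest = R$10,000.1150 + R$2,679.4789… = R$12,679.59

R$12,679.59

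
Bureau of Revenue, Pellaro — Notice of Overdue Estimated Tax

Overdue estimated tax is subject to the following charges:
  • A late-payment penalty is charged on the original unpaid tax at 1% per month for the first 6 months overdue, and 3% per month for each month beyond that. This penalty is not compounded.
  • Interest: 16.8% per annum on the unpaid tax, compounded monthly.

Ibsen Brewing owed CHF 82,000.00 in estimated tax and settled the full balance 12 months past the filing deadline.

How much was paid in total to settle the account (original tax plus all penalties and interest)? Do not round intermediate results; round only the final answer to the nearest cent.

Penalty, months 1–6: 6 × 1% × CHF 82,000.00 = CHF 4,920.00
Penalty, months 7–12: 6 × 3% × CHF 82,000.00 = CHF 14,760.00
Interest (16.8%/yr ÷ 12 = 1.4%/month): CHF 82,000.00 × ((1 + 0.014)^12 − 1) = CHF 14,887.8486…
Total = CHF 82,000.00 + CHF 19,680.0000 + CHF 14,887.8486… = CHF 116,567.85

CHF 116,567.85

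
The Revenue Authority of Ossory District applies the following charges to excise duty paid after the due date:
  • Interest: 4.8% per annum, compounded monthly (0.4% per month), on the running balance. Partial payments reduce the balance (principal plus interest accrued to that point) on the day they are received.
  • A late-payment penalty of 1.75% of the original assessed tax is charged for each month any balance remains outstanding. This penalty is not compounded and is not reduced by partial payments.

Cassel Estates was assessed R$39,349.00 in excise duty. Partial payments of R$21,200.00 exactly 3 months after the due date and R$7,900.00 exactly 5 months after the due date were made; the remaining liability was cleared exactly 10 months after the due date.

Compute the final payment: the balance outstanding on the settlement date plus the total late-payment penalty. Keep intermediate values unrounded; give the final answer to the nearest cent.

R$17,977.63

Balance at month 3: R$39,349.0000 × (1 + 0.004)^3 = R$39,823.0793…
After R$21,200.00 payment: R$39,823.0793… − R$21,200.00 = R$18,623.0793…
Balance at month 5: R$18,623.0793… × (1 + 0.004)^2 = R$18,772.3619…
After R$7,900.00 payment: R$18,772.3619… − R$7,900.00 = R$10,872.3619…
Balance at month 10: R$10,872.3619… × (1 + 0.004)^5 = R$11,091.5557…
Penalty: 10 × 1.75% × R$39,349.00 = R$6,886.08…
Final settlement = outstanding balance + penalty = R$11,091.5557… + R$6,886.08… = R$17,977.63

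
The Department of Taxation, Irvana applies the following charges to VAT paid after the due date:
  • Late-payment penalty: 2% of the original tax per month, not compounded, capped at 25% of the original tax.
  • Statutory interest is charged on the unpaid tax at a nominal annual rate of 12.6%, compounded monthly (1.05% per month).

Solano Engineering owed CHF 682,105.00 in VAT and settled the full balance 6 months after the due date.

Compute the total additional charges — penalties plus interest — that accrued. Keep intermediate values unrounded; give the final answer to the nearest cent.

Penalty: 6 × 2% × CHF 682,105.00 = CHF 81,852.60 (below the 25% cap of CHF 170,526.25)
Interest: CHF 682,105.00 × ((1 + 0.0105)^6 − 1) = CHF 682,105.00 × 0.0646771… = CHF 44,116.5635…
Penalties + interest = CHF 81,852.6000 + CHF 44,116.5635… = CHF 125,969.16

CHF 125,969.16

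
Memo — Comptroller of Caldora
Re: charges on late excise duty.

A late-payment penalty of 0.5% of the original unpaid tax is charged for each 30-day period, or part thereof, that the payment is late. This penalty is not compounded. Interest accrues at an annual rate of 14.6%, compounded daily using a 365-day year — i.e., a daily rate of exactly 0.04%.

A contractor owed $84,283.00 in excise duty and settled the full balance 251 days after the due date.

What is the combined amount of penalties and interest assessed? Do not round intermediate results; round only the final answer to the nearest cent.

Penalty periods: ⌈251/30⌉ = 9; penalty = 9 × 0.5% × $84,283.00 = $3,792.74…
Interest: $84,283.00 × ((1 + 0.0004)^251 − 1) = $84,283.00 × 0.10559088… = $8,899.5162…
Penalties + interest = $3,792.7350 + $8,899.5162… = $12,692.25

$12,692.25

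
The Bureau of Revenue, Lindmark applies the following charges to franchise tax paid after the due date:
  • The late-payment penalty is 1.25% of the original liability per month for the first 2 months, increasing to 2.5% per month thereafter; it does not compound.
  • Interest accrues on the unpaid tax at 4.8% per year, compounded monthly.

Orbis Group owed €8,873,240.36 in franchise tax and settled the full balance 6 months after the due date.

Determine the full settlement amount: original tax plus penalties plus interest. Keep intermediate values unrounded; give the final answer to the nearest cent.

Penalty, months 1–2: 2 × 1.25% × €8,873,240.36 = €221,831.01…
Penalty, months 3–6: 4 × 2.5% × €8,873,240.36 = €887,324.04…
Interest (4.8%/yr ÷ 12 = 0.4%/month): €8,873,240.36 × ((1 + 0.004)^6 − 1) = €215,098.7382…
Total = €8,873,240.36 + €1,109,155.0450 + €215,098.7382… = €10,197,494.14

€10,197,494.14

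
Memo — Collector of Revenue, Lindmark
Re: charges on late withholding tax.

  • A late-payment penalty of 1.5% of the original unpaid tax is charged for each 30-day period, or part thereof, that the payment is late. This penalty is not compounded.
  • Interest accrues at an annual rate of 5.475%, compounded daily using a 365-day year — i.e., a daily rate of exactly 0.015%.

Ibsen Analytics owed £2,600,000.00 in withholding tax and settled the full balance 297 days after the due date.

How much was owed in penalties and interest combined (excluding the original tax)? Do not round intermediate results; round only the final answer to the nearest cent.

Penalty periods: ⌈297/30⌉ = 10; penalty = 10 × 1.5% × £2,600,000.00 = £390,000.00
Interest: £2,600,000.00 × ((1 + 0.00015)^297 − 1) = £2,600,000.00 × 0.04555376… = £118,439.7764…
Penalties + interest = £390,000.0000 + £118,439.7764… = £508,439.78

£508,439.78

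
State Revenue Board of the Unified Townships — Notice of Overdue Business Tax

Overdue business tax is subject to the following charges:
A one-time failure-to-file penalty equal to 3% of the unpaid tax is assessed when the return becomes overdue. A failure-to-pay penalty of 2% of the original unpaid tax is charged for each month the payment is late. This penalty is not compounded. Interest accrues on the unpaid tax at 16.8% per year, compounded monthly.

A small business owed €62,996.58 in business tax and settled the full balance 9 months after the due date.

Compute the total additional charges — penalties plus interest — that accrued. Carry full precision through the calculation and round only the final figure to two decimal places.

Failure-to-file penalty: 3% × €62,996.58 = €1,889.90…
Failure-to-pay penalty: 9 × 2% × €62,996.58 = €11,339.38…
Interest (16.8%/yr ÷ 12 = 1.4%/month): €62,996.58 × ((1 + 0.014)^9 − 1) = €8,396.9026…
Penalties + interest = €13,229.2818 + €8,396.9026… = €21,626.18

€21,626.18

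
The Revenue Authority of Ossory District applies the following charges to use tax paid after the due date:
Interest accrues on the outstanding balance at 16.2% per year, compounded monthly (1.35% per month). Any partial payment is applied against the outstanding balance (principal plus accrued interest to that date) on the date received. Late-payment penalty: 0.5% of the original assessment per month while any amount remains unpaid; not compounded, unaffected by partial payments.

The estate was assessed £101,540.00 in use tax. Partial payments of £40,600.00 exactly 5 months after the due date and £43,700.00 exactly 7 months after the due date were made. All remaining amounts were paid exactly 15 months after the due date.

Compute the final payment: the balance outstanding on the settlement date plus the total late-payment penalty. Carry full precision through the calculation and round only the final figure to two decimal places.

£36,703.89

Balance at month 5: £101,540.0000 × (1 + 0.0135)^5 = £108,581.5218…
After £40,600.00 payment: £108,581.5218… − £40,600.00 = £67,981.5218…
Balance at month 7: £67,981.5218… × (1 + 0.0135)^2 = £69,829.4125…
After £43,700.00 payment: £69,829.4125… − £43,700.00 = £26,129.4125…
Balance at month 15: £26,129.4125… × (1 + 0.0135)^8 = £29,088.3890…
Penalty: 15 × 0.5% × £101,540.00 = £7,615.50
Final settlement = outstanding balance + penalty = £29,088.3890… + £7,615.50 = £36,703.89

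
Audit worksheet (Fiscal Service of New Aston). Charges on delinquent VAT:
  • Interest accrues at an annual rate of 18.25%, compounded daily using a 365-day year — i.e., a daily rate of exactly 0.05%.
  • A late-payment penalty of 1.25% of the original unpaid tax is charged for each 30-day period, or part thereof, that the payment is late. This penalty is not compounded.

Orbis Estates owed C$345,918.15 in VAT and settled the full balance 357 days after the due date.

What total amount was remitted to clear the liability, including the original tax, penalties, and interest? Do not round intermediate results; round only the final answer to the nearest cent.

Penalty periods: ⌈357/30⌉ = 12; penalty = 12 × 1.25% × C$345,918.15 = C$51,887.72…
Interest: C$345,918.15 × ((1 + 0.0005)^357 − 1) = C$345,918.15 × 0.19536956… = C$67,581.8755…
Total = C$345,918.15 + C$51,887.7225 + C$67,581.8755… = C$465,387.75

C$465,387.75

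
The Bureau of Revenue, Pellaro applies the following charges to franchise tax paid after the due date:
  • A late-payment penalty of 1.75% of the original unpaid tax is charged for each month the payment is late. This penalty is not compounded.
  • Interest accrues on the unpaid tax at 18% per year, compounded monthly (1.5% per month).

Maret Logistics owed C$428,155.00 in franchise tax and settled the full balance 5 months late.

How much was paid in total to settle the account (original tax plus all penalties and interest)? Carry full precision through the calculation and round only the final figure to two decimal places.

Late-payment penalty: 5 × 1.75% × C$428,155.00 = C$37,463.56…
Interest: C$428,155.00 × ((1 + 0.015)^5 − 1) = C$428,155.00 × 0.0772840… = C$33,089.5327…
Total = C$428,155.00 + C$37,463.5625 + C$33,089.5327… = C$498,708.10

C$498,708.10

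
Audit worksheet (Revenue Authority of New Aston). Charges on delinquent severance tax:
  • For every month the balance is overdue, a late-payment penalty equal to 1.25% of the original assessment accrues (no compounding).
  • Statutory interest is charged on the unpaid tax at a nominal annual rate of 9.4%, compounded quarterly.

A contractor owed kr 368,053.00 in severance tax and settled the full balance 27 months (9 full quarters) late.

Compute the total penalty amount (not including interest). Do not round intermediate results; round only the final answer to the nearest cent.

kr 124,217.89

Late-payment penalty: 27 × 1.25% × kr 368,053.00 = kr 124,217.89…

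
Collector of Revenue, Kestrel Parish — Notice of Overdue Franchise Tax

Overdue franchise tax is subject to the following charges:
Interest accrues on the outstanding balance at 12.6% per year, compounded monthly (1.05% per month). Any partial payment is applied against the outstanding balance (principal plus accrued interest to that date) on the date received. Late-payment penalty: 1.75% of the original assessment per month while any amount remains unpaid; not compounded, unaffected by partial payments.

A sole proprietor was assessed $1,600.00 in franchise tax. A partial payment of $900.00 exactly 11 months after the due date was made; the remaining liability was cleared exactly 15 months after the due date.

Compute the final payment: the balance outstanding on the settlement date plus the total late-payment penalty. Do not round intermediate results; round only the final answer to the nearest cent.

$1,352.99

Balance at month 11: $1,600.0000 × (1 + 0.0105)^11 = $1,794.8141…
After $900.00 payment: $1,794.8141… − $900.00 = $894.8141…
Balance at month 15: $894.8141… × (1 + 0.0105)^4 = $932.9924…
Penalty: 15 × 1.75% × $1,600.00 = $420.00
Final settlement = outstanding balance + penalty = $932.9924… + $420.00 = $1,352.99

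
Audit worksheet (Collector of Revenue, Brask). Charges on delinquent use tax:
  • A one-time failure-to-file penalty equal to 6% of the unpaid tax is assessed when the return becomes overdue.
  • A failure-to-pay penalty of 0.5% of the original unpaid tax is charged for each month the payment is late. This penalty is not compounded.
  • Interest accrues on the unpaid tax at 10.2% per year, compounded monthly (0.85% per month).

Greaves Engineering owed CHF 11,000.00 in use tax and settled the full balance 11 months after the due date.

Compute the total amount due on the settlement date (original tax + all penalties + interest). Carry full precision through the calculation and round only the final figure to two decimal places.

Failure-to-file penalty: 6% × CHF 11,000.00 = CHF 660.00
Failure-to-pay penalty = 0.5% × CHF 11,000.00 × 11 mo = CHF 605.00
Interest: CHF 11,000.00 × ((1 + 0.0085)^11 − 1) = CHF 11,000.00 × 0.0975768… = CHF 1,073.3451…
Total = CHF 11,000.00 + CHF 1,265.0000 + CHF 1,073.3451… = CHF 13,338.35

CHF 13,338.35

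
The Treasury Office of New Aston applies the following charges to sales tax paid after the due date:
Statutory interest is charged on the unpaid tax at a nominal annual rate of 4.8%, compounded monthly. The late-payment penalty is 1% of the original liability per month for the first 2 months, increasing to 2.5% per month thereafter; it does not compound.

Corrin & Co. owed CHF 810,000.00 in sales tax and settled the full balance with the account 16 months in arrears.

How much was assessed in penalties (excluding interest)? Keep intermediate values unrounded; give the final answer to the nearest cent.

CHF 299,700.00

Penalty, months 1–2: 2 × 1% × CHF 810,000.00 = CHF 16,200.00
Penalty, months 3–16: 14 × 2.5% × CHF 810,000.00 = CHF 283,500.00
Total penalty = CHF 16,200.00 + CHF 283,500.00 = CHF 299,700.00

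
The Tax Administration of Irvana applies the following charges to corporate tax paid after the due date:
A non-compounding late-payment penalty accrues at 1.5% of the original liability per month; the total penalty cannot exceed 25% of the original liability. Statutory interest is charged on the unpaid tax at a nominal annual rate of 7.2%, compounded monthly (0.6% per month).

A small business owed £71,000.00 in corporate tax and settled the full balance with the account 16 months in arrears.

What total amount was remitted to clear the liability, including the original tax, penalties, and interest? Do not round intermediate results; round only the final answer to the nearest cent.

Penalty: 16 × 1.5% × £71,000.00 = £17,040.00 (below the 25% cap of £17,750.00)
Interest: £71,000.00 × ((1 + 0.006)^16 − 1) = £71,000.00 × 0.1004434… = £7,131.4781…
Total = £71,000.00 + £17,040.0000 + £7,131.4781… = £95,171.48

£95,171.48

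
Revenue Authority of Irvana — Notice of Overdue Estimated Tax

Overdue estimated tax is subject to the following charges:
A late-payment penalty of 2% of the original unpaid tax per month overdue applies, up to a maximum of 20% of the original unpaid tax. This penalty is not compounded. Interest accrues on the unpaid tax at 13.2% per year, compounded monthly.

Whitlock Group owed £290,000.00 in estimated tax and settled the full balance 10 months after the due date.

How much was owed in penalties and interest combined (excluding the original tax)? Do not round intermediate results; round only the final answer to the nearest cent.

Penalty (uncapped): 10 × 2% × £290,000.00 = £58,000.00; cap = 20% × £290,000.00 = £58,000.00 → penalty = £58,000.00
Interest (13.2%/yr ÷ 12 = 1.1%/month): £290,000.00 × ((1 + 0.011)^10 − 1) = £33,526.2723…
Penalties + interest = £58,000.0000 + £33,526.2723… = £91,526.27

£91,526.27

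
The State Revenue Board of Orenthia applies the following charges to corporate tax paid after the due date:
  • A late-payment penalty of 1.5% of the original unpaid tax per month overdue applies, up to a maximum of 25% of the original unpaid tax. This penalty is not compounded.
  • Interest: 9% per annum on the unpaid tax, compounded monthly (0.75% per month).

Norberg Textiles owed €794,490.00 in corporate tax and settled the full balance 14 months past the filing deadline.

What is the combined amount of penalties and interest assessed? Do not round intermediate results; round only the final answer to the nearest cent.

€254,455.70

Penalty: 14 × 1.5% × €794,490.00 = €166,842.90 (below the 25% cap of €198,622.50)
Interest: €794,490.00 × ((1 + 0.0075)^14 − 1) = €794,490.00 × 0.1102755… = €87,612.8041…
Penalties + interest = €166,842.9000 + €87,612.8041… = €254,455.70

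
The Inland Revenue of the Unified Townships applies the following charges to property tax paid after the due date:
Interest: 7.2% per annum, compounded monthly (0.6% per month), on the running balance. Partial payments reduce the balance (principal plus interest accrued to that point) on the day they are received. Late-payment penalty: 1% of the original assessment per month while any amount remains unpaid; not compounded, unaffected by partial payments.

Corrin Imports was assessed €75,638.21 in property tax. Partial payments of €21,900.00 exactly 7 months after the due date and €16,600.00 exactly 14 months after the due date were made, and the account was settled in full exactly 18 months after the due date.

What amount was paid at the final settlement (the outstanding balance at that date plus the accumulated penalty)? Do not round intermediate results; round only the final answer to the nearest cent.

€57,460.71

Balance at month 7: €75,638.2100 × (1 + 0.006)^7 = €78,872.7726…
After €21,900.00 payment: €78,872.7726… − €21,900.00 = €56,972.7726…
Balance at month 14: €56,972.7726… × (1 + 0.006)^7 = €59,409.1337…
After €16,600.00 payment: €59,409.1337… − €16,600.00 = €42,809.1337…
Balance at month 18: €42,809.1337… × (1 + 0.006)^4 = €43,845.8368…
Penalty: 18 × 1% × €75,638.21 = €13,614.88…
Final settlement = outstanding balance + penalty = €43,845.8368… + €13,614.88… = €57,460.71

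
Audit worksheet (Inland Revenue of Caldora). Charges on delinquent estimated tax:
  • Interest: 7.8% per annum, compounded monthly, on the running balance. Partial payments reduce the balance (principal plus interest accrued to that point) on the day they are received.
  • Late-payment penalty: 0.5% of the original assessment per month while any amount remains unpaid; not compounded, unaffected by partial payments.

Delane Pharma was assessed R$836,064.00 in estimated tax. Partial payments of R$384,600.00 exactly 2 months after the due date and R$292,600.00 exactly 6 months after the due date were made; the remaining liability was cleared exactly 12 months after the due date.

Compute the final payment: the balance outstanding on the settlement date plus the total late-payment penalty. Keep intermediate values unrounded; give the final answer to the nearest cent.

R$239,281.97

Monthly rate = 7.8% ÷ 12 = 0.65%
Balance at month 2: R$836,064.0000 × (1 + 0.0065)^2 = R$846,968.1557…
After R$384,600.00 payment: R$846,968.1557… − R$384,600.00 = R$462,368.1557…
Balance at month 6: R$462,368.1557… × (1 + 0.0065)^4 = R$474,507.4468…
After R$292,600.00 payment: R$474,507.4468… − R$292,600.00 = R$181,907.4468…
Balance at month 12: R$181,907.4468… × (1 + 0.0065)^6 = R$189,118.1251…
Penalty: 12 × 0.5% × R$836,064.00 = R$50,163.84
Final settlement = outstanding balance + penalty = R$189,118.1251… + R$50,163.84 = R$239,281.97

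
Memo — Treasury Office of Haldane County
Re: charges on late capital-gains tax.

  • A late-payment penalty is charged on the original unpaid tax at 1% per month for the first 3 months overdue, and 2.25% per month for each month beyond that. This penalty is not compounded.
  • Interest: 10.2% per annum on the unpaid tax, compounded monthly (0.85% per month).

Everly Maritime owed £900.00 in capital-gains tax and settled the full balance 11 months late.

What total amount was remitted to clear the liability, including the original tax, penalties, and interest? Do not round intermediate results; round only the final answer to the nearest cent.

Penalty, months 1–3: 3 × 1% × £900.00 = £27.00
Penalty, months 4–11: 8 × 2.25% × £900.00 = £162.00
Interest: £900.00 × ((1 + 0.0085)^11 − 1) = £900.00 × 0.0975768… = £87.8191…
Total = £900.00 + £189.0000 + £87.8191… = £1,176.82

£1,176.82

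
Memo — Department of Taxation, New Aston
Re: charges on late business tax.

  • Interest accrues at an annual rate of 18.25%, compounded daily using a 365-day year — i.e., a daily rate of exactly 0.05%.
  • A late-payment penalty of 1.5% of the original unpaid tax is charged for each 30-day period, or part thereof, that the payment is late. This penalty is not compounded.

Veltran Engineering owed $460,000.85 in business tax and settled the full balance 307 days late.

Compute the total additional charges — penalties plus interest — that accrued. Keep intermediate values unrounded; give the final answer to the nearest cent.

$152,197.29

Penalty periods: ⌈307/30⌉ = 11; penalty = 11 × 1.5% × $460,000.85 = $75,900.14…
Interest: $460,000.85 × ((1 + 0.0005)^307 − 1) = $460,000.85 × 0.16586306… = $76,297.1491…
Penalties + interest = $75,900.1403… + $76,297.1491… = $152,197.29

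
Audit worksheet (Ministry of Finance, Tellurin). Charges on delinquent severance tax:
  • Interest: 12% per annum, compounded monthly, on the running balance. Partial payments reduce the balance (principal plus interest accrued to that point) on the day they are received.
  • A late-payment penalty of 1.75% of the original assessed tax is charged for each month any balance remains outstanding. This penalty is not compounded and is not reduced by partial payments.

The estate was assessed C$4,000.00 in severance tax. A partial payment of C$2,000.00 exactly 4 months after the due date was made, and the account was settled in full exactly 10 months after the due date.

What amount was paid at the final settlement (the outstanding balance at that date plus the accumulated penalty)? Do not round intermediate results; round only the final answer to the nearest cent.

Monthly rate = 12% ÷ 12 = 1%
Balance at month 4: C$4,000.0000 × (1 + 0.01)^4 = C$4,162.4160…
After C$2,000.00 payment: C$4,162.4160… − C$2,000.00 = C$2,162.4160…
Balance at month 10: C$2,162.4160… × (1 + 0.01)^6 = C$2,295.4482…
Penalty: 10 × 1.75% × C$4,000.00 = C$700.00
Final settlement = outstanding balance + penalty = C$2,295.4482… + C$700.00 = C$2,995.45

C$2,995.45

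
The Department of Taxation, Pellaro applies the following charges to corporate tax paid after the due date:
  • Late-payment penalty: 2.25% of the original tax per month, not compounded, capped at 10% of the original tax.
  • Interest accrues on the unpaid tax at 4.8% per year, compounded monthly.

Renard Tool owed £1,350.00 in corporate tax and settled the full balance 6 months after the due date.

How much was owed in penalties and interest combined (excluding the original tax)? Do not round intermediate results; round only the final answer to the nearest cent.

£167.73

Penalty (uncapped): 6 × 2.25% × £1,350.00 = £182.25; cap = 10% × £1,350.00 = £135.00 → penalty = £135.00
Interest (4.8%/yr ÷ 12 = 0.4%/month): £1,350.00 × ((1 + 0.004)^6 − 1) = £32.7257…
Penalties + interest = £135.0000 + £32.7257… = £167.73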